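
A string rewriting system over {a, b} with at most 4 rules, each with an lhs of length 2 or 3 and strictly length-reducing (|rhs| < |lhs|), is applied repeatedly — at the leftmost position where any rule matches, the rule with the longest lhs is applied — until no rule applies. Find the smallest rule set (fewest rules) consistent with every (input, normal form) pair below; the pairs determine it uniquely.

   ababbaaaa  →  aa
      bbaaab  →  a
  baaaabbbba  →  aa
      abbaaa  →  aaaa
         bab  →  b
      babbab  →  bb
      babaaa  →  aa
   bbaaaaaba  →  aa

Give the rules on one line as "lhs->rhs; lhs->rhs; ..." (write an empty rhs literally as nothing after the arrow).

aab->b; ab->a; ba->

  | ababbaaaa => aabbaaaa => bbaaaa => baaa => aa
  | bbaaab => baab => ab => a
  | baaaabbbba => aaabbbba => abbbba => abbba => abba => aba => aa
  | abbaaa => abaaa => aaaa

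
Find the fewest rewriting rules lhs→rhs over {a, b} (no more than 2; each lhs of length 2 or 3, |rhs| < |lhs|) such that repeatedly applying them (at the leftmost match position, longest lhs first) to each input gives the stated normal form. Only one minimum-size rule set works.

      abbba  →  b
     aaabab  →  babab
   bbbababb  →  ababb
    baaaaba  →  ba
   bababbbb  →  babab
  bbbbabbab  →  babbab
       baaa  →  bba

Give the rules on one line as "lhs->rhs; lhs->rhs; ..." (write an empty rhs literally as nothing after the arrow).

aa->b; bbb->

  | abbba => aa => b
  | aaabab => babab
  | bbbababb => ababb
  | baaaaba => bbaaba => bbbba => ba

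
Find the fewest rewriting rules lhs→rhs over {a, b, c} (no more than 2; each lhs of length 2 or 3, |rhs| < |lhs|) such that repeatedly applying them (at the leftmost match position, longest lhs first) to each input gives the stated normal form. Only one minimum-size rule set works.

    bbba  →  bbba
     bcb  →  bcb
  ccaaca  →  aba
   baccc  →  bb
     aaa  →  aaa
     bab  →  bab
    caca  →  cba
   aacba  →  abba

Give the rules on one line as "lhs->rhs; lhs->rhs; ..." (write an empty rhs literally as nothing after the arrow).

  | bbba
  | bcb
  | ccaaca => aaca => aba
  | baccc => bbcc => bb

ac->b; cc->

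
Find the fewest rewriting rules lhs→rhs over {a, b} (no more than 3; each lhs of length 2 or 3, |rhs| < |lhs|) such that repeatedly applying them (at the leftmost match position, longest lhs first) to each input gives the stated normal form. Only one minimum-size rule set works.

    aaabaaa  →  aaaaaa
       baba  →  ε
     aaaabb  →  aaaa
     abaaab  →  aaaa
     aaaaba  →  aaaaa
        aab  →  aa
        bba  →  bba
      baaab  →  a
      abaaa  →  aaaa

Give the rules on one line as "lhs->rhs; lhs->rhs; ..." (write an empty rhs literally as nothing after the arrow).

  | aaabaaa => aaaaaa
  | baba => baa => ε
  | aaaabb => aaaab => aaaa
  | abaaab => aaaab => aaaa

ab->a; baa->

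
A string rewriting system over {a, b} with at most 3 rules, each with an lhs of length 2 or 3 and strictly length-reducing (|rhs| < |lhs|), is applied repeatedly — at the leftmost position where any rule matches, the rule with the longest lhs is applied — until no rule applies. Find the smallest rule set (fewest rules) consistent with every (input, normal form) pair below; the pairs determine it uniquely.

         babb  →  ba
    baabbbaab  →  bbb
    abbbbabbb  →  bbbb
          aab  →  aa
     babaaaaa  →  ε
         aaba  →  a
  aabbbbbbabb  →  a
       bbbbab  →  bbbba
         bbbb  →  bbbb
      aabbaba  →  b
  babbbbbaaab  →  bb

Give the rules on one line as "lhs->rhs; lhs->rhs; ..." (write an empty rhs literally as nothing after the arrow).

  | babb => bab => ba
  | baabbbaab => bbbaab => bbb
  | abbbbabbb => abbbabbb => abbabbb => ababbb => bbbb
  | aab => aa

ab->a; aba->b; baa->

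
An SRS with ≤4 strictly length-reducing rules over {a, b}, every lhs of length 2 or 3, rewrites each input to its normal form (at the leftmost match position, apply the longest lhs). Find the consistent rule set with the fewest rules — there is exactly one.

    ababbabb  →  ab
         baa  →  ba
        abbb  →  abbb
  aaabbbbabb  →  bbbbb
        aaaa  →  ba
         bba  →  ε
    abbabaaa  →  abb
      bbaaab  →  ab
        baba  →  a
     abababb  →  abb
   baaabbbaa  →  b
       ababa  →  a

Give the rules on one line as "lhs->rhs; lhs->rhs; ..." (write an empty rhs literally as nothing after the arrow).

  | ababbabb => ababb => ab
  | baa => ba
  | abbb
  | aaabbbbabb => bbbbbabb => bbbbb

aa->a; aaa->b; bab->; bba->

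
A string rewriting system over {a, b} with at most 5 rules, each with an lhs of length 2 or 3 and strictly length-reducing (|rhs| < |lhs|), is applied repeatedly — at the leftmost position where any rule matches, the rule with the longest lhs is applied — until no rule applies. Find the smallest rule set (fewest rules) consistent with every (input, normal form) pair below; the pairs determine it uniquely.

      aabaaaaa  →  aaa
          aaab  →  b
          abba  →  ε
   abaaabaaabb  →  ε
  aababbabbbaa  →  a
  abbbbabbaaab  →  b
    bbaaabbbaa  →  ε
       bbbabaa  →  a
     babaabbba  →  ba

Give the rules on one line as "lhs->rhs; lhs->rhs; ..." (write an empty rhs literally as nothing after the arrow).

  | aabaaaaa => abaaaaa => baaaaa => aaa
  | aaab => aab => ab => b
  | abba => bba => ε
  | abaaabaaabb => baaabaaabb => abaaabb => baaabb => abb => bb => ε

ab->b; baa->; bb->; bba->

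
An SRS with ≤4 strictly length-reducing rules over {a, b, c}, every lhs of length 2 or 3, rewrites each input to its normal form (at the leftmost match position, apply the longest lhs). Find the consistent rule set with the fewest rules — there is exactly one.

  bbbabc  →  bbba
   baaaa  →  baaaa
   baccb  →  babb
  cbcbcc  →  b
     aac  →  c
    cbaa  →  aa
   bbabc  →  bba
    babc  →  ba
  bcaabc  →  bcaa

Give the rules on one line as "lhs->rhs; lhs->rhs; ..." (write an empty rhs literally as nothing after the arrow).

  | bbbabc => bbba
  | baaaa
  | baccb => babb
  | cbcbcc => cbcc => cc => b

aac->c; abc->a; cb->; cc->b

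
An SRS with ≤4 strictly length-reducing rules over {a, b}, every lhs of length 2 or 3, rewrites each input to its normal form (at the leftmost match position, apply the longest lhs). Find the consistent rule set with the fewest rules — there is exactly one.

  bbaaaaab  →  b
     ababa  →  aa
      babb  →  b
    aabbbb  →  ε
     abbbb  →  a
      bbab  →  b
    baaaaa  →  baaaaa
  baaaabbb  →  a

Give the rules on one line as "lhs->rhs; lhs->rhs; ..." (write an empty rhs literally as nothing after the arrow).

  | bbaaaaab => aaaaaab => aaaaab => aaaab => aaab => aab => ab => b
  | ababa => baba => bba => aa
  | babb => b
  | aabbbb => abb => ε

ab->b; abb->; bb->a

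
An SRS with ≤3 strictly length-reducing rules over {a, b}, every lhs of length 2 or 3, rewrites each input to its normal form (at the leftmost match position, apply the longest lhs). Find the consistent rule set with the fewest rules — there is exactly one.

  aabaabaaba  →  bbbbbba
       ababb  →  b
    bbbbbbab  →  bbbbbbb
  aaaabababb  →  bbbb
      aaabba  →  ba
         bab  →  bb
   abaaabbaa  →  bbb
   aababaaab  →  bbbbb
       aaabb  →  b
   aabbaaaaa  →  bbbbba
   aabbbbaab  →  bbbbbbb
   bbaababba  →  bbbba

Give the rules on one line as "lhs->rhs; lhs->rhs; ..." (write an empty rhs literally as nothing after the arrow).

  | aabaabaaba => bbaabaaba => bbbbaaba => bbbbbba
  | ababb => babb => b
  | bbbbbbab => bbbbbbb
  | aaaabababb => baabababb => bbbababb => bbbbabb => bbbb

aa->b; ab->b; abb->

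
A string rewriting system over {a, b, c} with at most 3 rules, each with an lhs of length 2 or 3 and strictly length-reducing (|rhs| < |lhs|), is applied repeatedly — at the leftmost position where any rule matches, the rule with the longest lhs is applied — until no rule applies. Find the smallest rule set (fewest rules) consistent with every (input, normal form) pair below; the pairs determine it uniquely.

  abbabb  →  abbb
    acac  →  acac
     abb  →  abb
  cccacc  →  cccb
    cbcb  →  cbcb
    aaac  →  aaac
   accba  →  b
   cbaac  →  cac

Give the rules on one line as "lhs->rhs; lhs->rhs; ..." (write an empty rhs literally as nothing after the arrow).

  | abbabb => abbb
  | acac
  | abb
  | cccacc => cccb

acc->b; ba->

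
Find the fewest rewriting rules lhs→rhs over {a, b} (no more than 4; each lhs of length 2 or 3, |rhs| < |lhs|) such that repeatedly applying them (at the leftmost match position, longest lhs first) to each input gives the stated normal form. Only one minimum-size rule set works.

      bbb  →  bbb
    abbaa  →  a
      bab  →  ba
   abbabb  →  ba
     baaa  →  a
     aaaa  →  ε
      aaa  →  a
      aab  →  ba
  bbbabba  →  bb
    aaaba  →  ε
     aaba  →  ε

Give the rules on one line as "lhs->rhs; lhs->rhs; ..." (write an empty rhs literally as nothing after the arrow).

aa->; aab->ba; ab->a; baa->

  | bbb
  | abbaa => abaa => aaa => a
  | bab => ba
  | abbabb => ababb => aabb => bab => ba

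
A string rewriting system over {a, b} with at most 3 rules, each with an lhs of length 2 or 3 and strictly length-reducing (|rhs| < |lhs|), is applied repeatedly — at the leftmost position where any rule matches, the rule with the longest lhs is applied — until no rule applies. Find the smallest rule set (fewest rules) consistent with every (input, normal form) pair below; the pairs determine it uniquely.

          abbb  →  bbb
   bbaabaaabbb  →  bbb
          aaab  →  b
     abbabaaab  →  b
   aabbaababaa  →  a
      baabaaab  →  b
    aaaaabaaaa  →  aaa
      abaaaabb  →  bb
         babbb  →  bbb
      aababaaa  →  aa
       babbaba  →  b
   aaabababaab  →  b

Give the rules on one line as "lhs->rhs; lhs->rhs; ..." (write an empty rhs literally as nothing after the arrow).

  | abbb => bbb
  | bbaabaaabbb => babaaabbb => baaabbb => aabbb => abbb => bbb
  | aaab => aab => ab => b
  | abbabaaab => bbabaaab => bbaaab => baab => ab => b

ab->b; ba->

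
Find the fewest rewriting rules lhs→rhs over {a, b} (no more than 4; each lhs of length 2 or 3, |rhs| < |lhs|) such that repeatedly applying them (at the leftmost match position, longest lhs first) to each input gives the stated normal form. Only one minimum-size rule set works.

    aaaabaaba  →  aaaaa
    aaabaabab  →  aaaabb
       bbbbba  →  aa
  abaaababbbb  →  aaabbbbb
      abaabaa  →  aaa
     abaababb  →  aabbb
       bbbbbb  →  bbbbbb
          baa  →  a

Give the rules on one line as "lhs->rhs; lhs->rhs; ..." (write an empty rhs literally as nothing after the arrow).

ba->; bab->bb; bba->aa

  | aaaabaaba => aaaaaba => aaaaa
  | aaabaabab => aaaabab => aaaabb
  | bbbbba => bbbaa => baaa => aa
  | abaaababbbb => aaababbbb => aaabbbbb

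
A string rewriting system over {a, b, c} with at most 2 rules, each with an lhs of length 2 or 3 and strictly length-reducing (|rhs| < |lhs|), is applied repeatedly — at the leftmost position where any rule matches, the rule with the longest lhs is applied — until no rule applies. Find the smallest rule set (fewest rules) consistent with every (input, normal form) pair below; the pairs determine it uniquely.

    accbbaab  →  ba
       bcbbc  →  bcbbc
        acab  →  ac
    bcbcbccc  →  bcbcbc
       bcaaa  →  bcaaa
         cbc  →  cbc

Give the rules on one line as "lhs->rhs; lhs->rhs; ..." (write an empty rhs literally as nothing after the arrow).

ab->; cc->

  | accbbaab => abbaab => baab => ba
  | bcbbc
  | acab => ac
  | bcbcbccc => bcbcbc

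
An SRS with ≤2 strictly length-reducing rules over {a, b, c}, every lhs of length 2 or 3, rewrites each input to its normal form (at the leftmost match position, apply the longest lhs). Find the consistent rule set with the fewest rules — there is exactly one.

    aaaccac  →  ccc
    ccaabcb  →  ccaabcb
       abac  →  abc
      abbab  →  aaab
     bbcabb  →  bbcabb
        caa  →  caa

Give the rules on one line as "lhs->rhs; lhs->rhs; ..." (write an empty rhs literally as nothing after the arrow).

ac->c; bba->aa

  | aaaccac => aaccac => accac => ccac => ccc
  | ccaabcb
  | abac => abc
  | abbab => aaab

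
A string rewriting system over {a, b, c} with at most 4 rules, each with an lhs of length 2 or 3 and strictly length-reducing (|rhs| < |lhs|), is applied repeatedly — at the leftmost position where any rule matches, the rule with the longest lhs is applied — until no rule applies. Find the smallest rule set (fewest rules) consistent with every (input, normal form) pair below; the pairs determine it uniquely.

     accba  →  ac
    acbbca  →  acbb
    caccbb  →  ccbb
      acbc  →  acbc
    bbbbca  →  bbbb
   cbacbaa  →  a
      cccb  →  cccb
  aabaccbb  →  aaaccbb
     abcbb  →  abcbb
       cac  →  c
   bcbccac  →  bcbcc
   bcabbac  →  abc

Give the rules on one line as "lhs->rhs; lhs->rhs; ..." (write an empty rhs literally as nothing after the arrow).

  | accba => acca => ac
  | acbbca => acbb
  | caccbb => ccbb
  | acbc

ba->a; bba->ab; ca->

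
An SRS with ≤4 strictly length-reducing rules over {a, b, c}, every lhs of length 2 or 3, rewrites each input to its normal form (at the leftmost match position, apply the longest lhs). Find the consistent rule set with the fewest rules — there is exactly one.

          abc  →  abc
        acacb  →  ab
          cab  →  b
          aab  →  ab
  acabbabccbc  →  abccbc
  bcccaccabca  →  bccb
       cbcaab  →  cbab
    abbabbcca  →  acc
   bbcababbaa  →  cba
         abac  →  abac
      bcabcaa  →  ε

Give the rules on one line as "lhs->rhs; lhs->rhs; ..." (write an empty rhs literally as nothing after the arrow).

  | abc
  | acacb => ab
  | cab => b
  | aab => ab

aa->a; bb->c; ca->; cac->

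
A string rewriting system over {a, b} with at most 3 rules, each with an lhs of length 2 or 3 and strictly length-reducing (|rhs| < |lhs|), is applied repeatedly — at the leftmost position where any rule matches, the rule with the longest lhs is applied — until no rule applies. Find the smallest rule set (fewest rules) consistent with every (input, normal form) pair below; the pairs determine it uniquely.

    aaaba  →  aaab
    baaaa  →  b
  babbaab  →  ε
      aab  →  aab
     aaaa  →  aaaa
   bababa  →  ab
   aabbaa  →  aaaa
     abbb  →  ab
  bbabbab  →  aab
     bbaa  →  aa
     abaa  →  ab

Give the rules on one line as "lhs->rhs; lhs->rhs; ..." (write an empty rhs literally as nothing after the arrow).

ba->b; bb->

  | aaaba => aaab
  | baaaa => baaa => baa => ba => b
  | babbaab => bbbaab => baab => bab => bb => ε
  | aab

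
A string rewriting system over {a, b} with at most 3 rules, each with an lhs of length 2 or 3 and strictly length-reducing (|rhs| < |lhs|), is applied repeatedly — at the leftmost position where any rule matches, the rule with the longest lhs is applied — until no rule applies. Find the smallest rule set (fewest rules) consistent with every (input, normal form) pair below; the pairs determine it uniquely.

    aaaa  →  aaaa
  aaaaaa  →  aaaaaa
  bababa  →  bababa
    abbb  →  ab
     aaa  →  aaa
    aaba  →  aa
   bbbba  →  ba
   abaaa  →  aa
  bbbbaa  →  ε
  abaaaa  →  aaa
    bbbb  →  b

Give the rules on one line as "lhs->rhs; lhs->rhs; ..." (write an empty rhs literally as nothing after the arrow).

aab->a; baa->; bb->b

  | aaaa
  | aaaaaa
  | bababa
  | abbb => abb => ab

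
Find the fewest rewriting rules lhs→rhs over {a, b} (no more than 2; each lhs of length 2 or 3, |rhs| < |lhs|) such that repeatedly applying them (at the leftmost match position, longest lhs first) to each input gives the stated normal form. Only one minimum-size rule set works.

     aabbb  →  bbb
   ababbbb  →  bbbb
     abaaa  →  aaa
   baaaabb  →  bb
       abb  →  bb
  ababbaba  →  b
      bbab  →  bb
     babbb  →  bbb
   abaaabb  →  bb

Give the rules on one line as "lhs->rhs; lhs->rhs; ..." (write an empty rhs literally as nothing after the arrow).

  | aabbb => abbb => bbb
  | ababbbb => abbbb => bbbb
  | abaaa => aaa
  | baaaabb => aaabb => aabb => abb => bb

abb->bb; ba->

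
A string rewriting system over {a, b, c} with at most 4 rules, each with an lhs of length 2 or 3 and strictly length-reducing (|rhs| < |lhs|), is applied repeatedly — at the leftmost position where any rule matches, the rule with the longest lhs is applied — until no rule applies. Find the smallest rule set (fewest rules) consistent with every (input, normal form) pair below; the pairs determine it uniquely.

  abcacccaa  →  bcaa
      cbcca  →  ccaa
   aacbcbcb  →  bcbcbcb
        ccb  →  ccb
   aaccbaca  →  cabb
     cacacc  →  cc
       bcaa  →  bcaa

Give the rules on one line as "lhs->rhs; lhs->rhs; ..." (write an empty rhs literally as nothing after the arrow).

  | abcacccaa => abcccaa => acacaa => bcaa
  | cbcca => ccaa
  | aacbcbcb => bcbcbcb
  | ccb

aac->bc; aca->b; bcc->ca; cac->c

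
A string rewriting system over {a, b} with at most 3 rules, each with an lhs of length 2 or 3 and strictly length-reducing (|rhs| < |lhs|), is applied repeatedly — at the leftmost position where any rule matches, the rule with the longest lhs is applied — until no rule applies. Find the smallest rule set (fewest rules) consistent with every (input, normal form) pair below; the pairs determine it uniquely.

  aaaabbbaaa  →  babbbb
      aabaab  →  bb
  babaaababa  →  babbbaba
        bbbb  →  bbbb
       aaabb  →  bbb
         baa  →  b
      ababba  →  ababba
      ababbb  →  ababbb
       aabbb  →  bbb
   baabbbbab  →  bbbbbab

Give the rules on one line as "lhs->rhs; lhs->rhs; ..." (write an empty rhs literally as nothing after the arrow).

aa->; aaa->b

  | aaaabbbaaa => babbbaaa => babbbb
  | aabaab => baab => bb
  | babaaababa => babbbaba
  | bbbb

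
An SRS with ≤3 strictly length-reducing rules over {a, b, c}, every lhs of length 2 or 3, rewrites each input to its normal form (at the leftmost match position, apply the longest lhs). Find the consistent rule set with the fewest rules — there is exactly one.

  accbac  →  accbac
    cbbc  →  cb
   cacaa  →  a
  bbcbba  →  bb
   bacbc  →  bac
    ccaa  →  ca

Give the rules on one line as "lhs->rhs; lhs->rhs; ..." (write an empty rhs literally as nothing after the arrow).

  | accbac
  | cbbc => cb
  | cacaa => caa => a
  | bbcbba => bbba => bb

bba->b; bc->; caa->a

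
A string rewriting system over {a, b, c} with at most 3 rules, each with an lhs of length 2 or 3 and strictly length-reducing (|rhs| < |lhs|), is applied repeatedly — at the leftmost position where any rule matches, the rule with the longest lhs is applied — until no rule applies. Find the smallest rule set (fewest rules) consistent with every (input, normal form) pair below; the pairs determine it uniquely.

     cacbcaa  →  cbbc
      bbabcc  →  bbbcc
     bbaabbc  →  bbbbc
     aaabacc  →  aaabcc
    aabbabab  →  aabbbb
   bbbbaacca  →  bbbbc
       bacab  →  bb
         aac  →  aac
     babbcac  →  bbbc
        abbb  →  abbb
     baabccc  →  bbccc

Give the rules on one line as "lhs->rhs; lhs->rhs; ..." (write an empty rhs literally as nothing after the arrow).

  | cacbcaa => cbcaa => cbbc
  | bbabcc => bbbcc
  | bbaabbc => bbabbc => bbbbc
  | aaabacc => aaabcc

ba->b; ca->; caa->bc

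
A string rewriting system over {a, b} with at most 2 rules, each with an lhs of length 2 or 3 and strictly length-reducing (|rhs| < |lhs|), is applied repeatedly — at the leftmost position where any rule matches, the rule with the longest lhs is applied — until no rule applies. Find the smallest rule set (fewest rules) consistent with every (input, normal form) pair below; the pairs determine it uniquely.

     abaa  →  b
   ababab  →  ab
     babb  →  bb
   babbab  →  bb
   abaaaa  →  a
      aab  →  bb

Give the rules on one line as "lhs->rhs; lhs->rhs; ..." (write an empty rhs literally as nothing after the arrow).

  | abaa => aa => b
  | ababab => abab => ab
  | babb => bb
  | babbab => bbab => bb

aa->b; ba->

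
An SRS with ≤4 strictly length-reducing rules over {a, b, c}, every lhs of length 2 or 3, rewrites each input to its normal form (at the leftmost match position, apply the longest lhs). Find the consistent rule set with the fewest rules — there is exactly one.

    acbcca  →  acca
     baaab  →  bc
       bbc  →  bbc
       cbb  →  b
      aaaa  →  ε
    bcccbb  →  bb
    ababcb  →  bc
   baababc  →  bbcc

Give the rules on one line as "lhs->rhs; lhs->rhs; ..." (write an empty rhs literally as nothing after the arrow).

  | acbcca => acca
  | baaab => bab => bc
  | bbc
  | cbb => b

aa->; ab->c; cb->; ccc->ba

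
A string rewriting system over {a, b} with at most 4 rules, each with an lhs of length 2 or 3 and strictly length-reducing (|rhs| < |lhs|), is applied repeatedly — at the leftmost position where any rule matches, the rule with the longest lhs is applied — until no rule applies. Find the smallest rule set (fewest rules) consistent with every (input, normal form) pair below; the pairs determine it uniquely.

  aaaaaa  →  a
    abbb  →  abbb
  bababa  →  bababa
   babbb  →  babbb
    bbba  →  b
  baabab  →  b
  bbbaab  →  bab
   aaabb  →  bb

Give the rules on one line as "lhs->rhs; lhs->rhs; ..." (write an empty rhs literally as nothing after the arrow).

aa->a; aab->b; bba->

  | aaaaaa => aaaaa => aaaa => aaa => aa => a
  | abbb
  | bababa
  | babbb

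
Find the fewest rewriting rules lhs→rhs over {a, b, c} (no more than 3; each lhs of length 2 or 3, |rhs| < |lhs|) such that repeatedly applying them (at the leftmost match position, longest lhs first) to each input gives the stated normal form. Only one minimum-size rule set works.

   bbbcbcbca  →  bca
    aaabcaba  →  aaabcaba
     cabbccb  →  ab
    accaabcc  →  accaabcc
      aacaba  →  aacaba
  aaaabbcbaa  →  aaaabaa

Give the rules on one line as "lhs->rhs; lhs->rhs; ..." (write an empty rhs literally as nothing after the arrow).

bbc->; cac->a

  | bbbcbcbca => bbcbca => bca
  | aaabcaba
  | cabbccb => cacb => ab
  | accaabcc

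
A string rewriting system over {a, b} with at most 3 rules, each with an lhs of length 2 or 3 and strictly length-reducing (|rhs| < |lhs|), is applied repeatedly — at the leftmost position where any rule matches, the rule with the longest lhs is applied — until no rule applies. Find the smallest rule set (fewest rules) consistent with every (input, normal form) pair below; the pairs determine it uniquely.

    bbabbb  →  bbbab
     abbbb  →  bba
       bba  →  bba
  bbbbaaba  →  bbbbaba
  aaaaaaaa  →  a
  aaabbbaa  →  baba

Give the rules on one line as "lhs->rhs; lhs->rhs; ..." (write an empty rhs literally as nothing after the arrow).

aa->a; abb->ba

  | bbabbb => bbbab
  | abbbb => babb => bba
  | bba
  | bbbbaaba => bbbbaba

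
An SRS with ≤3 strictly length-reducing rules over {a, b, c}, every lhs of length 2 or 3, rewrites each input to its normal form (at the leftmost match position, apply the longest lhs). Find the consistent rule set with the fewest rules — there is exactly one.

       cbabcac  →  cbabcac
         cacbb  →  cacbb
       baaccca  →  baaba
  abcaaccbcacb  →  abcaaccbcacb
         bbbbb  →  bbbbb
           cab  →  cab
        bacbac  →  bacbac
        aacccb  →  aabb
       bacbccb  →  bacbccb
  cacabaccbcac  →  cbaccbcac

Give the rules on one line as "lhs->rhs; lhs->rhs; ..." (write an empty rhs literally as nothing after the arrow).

aca->; ccc->b

  | cbabcac
  | cacbb
  | baaccca => baaba
  | abcaaccbcacb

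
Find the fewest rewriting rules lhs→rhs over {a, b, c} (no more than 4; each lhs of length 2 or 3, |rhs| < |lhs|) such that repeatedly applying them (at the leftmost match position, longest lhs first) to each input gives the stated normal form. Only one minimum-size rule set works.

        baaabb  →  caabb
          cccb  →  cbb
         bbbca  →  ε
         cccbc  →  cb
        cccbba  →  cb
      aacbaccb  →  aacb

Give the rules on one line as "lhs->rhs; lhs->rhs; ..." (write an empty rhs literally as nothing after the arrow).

ba->c; bc->; ccc->cb

  | baaabb => caabb
  | cccb => cbb
  | bbbca => bba => bc => ε
  | cccbc => cbbc => cb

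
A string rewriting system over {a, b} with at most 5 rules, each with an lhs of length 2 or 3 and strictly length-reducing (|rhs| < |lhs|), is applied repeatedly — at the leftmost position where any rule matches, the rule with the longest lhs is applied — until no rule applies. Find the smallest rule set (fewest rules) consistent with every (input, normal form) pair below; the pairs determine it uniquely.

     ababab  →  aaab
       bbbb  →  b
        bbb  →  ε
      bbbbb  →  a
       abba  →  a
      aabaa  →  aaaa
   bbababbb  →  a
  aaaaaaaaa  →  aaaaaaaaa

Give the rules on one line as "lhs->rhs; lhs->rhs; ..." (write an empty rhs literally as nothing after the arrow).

  | ababab => aabab => aaab
  | bbbb => b
  | bbb => ε
  | bbbbb => bb => a

ba->a; bb->a; bba->; bbb->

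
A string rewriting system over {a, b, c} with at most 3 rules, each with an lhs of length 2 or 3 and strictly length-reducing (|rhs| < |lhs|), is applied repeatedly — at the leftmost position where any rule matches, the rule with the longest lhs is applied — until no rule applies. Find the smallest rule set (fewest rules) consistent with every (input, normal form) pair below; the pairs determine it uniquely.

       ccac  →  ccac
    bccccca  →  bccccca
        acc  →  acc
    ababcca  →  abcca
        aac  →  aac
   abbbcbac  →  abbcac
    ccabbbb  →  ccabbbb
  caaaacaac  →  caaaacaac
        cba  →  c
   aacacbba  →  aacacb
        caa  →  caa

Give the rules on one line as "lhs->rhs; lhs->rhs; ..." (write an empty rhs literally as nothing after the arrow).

ba->; bcb->c

  | ccac
  | bccccca
  | acc
  | ababcca => abcca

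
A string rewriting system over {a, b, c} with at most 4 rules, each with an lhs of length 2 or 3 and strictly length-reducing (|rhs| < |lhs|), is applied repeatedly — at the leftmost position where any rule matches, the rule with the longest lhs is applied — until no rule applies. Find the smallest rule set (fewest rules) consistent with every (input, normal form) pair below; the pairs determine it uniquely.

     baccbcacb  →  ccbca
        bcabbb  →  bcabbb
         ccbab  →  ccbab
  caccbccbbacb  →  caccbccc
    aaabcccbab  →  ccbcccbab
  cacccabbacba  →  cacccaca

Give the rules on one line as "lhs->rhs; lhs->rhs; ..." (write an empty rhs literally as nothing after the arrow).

aaa->cc; acb->a; bac->c; bcb->c

  | baccbcacb => ccbcacb => ccbca
  | bcabbb
  | ccbab
  | caccbccbbacb => caccbccbcb => caccbccc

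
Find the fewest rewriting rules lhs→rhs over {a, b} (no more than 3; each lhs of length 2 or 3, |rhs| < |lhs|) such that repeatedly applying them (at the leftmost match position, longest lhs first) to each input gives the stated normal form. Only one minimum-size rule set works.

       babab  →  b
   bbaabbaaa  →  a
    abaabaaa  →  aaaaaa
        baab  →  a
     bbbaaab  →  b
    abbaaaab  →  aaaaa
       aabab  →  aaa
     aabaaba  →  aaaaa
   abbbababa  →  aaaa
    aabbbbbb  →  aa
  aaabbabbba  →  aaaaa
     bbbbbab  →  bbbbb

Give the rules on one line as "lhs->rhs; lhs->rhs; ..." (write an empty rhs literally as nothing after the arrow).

ab->a; ba->

  | babab => bab => b
  | bbaabbaaa => babbaaa => bbaaa => baa => a
  | abaabaaa => aaabaaa => aaaaaa
  | baab => ab => a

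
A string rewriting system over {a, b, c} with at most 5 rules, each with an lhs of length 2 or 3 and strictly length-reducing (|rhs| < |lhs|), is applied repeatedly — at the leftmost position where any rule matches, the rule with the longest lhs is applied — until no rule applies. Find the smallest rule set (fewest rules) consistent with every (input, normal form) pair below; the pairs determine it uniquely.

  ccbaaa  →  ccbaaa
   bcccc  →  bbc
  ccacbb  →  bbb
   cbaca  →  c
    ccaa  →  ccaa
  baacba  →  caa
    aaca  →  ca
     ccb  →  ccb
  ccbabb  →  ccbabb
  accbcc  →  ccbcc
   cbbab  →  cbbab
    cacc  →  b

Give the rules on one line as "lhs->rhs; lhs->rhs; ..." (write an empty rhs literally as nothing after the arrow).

  | ccbaaa
  | bcccc => bbc
  | ccacbb => cccbb => bbb
  | cbaca => cbca => c

ac->c; bca->; bcb->ca; ccc->b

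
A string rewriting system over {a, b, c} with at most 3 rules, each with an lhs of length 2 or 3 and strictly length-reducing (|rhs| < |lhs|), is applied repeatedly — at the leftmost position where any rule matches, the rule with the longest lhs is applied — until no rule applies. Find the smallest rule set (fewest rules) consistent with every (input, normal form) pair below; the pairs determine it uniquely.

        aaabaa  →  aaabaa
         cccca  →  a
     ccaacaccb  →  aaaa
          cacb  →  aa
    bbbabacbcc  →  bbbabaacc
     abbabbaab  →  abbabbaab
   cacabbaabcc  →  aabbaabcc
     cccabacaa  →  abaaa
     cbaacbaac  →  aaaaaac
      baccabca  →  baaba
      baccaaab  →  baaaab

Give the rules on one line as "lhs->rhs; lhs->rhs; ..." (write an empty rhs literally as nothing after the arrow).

  | aaabaa
  | cccca => ccca => cca => ca => a
  | ccaacaccb => caacaccb => aacaccb => aaaccb => aaaca => aaaa
  | cacb => acb => aa

ca->a; cb->a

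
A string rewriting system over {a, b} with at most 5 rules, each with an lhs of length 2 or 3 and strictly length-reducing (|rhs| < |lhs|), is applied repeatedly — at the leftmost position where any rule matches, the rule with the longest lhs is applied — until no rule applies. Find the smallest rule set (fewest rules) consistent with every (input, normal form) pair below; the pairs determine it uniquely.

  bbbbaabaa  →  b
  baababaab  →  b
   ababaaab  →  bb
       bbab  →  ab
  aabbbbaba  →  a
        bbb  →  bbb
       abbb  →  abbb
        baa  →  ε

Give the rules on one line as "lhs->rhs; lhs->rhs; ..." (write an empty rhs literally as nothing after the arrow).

  | bbbbaabaa => bbaabaa => aabaa => aaa => b
  | baababaab => babaab => baab => b
  | ababaaab => abaaab => aaab => bb
  | bbab => ab

aaa->b; aba->a; baa->; bba->a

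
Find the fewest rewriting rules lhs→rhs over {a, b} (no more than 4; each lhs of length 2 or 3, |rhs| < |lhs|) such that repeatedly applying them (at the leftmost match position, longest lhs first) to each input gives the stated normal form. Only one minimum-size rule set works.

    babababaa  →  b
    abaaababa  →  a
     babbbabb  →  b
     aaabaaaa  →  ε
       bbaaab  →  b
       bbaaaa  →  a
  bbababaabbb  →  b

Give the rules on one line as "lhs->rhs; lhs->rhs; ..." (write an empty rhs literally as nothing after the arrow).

aa->; ab->; bb->a

  | babababaa => bababaa => babaa => baa => b
  | abaaababa => aaababa => ababa => aba => a
  | babbbabb => bbbabb => ababb => abb => b
  | aaabaaaa => abaaaa => aaaa => aa => ε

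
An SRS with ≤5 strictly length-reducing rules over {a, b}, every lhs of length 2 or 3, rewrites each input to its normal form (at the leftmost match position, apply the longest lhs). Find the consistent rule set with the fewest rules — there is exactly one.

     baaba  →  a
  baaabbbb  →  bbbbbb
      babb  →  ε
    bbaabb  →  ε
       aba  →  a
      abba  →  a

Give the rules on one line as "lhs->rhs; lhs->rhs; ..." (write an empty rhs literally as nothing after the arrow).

  | baaba => aaba => aba => aa => a
  | baaabbbb => aaabbbb => bbbbbb
  | babb => abb => ε
  | bbaabb => baabb => aabb => abb => ε

aa->a; aaa->bb; abb->; ba->a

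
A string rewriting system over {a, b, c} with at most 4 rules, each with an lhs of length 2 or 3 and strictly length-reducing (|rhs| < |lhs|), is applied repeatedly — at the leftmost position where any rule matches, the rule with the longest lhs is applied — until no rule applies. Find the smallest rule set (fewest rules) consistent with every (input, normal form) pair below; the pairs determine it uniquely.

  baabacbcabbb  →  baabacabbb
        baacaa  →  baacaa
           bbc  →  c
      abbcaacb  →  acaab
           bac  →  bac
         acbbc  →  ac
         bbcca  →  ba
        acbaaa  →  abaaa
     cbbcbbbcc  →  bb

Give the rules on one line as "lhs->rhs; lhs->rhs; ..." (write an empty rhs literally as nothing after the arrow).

bc->c; bcc->; cb->b

  | baabacbcabbb => baababcabbb => baabacabbb
  | baacaa
  | bbc => bc => c
  | abbcaacb => abcaacb => acaacb => acaab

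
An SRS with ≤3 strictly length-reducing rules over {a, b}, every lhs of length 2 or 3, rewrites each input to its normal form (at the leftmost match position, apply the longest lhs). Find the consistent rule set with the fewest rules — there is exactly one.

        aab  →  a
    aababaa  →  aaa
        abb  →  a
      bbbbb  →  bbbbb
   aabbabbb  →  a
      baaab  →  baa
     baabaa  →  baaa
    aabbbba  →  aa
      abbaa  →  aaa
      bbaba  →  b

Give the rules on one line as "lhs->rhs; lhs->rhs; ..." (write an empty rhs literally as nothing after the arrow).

aab->a; ab->a; bba->b

  | aab => a
  | aababaa => aabaa => aaa
  | abb => ab => a
  | bbbbb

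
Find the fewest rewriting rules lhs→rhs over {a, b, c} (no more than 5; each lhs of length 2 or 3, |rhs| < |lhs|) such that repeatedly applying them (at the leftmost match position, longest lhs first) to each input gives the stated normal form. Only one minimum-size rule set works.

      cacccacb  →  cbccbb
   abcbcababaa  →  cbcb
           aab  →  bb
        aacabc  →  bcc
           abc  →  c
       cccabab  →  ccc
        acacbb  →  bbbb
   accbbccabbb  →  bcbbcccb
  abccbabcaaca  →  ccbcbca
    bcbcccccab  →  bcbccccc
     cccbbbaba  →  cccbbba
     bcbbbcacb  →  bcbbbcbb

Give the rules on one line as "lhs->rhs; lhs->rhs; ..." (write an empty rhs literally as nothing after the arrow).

  | cacccacb => cbccacb => cbccbb
  | abcbcababaa => cbcababaa => cbcabaa => cbcaa => cbcb
  | aab => bb
  | aacabc => bcabc => bcc

aa->b; ab->; abb->c; ac->b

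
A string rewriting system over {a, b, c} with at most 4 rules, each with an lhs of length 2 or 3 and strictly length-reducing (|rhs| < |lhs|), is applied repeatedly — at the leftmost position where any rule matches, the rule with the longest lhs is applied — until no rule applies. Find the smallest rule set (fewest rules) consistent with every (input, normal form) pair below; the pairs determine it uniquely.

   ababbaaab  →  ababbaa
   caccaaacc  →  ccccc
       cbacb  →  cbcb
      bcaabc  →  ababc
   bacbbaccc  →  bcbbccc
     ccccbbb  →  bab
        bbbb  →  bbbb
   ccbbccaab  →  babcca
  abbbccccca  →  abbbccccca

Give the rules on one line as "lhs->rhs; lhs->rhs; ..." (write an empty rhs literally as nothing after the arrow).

aab->a; ac->c; bca->ab; ccb->ba

  | ababbaaab => ababbaa
  | caccaaacc => cccaaacc => cccaacc => cccacc => ccccc
  | cbacb => cbcb
  | bcaabc => ababc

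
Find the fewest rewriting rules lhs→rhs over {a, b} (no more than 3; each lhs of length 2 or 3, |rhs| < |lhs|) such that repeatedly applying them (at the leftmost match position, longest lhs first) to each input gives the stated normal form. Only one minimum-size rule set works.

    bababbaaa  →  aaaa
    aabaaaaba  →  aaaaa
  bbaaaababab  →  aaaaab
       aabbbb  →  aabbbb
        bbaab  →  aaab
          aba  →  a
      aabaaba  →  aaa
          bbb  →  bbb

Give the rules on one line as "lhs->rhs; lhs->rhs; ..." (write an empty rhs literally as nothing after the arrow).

  | bababbaaa => babbaaa => bbaaa => aaaa
  | aabaaaaba => aaaaaba => aaaaa
  | bbaaaababab => aaaaababab => aaaaabab => aaaaab
  | aabbbb

ba->; bba->aa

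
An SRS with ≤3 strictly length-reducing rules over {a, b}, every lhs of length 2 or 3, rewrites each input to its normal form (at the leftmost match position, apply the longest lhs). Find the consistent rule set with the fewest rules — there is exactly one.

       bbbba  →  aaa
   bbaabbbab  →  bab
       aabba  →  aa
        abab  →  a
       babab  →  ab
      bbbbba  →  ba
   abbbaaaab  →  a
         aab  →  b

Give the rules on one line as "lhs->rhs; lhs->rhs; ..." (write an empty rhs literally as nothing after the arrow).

aab->b; aba->b; bb->a

  | bbbba => abba => aaa
  | bbaabbbab => aaabbbab => abbbab => aabab => bab
  | aabba => bba => aa
  | abab => bb => a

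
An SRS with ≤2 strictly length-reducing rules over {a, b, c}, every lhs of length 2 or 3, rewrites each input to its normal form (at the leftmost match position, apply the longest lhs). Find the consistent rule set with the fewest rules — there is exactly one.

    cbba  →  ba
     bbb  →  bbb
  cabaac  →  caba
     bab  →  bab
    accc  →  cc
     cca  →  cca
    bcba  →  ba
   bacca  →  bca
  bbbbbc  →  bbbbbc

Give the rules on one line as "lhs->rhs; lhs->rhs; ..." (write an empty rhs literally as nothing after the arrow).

  | cbba => ba
  | bbb
  | cabaac => caba
  | bab

ac->; cb->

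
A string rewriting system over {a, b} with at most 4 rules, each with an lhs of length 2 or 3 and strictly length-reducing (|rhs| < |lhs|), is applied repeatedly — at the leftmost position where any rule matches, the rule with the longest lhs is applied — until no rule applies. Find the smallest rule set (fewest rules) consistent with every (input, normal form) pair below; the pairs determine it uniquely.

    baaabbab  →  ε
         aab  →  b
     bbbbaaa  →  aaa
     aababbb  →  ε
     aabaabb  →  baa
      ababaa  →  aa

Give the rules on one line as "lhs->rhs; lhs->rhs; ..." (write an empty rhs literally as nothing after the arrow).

  | baaabbab => baaaab => baaab => baab => bab => bb => ε
  | aab => ab => b
  | bbbbaaa => bbaaa => aaa
  | aababbb => ababbb => babbb => bab => bb => ε

ab->b; abb->a; bb->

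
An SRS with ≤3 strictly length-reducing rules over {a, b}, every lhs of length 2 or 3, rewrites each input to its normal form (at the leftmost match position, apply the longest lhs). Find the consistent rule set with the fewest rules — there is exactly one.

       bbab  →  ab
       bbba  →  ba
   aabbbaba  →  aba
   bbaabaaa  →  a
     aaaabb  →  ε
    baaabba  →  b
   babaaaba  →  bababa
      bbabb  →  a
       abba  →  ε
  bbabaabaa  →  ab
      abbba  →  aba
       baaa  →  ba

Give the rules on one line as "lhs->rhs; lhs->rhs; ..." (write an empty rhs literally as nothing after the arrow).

  | bbab => ab
  | bbba => ba
  | aabbbaba => aabbaba => aababa => aaaba => aba
  | bbaabaaa => aabaaa => aaaaa => aaa => a

aa->; aab->aa; bb->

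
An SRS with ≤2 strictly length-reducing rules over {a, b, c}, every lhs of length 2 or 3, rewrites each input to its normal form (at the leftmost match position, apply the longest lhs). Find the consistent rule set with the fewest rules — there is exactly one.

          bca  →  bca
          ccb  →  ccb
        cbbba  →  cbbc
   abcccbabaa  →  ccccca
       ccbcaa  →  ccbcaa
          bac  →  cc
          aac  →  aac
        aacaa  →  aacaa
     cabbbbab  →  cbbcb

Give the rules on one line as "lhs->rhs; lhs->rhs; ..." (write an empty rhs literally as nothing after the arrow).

ab->; ba->c

  | bca
  | ccb
  | cbbba => cbbc
  | abcccbabaa => cccbabaa => ccccbaa => ccccca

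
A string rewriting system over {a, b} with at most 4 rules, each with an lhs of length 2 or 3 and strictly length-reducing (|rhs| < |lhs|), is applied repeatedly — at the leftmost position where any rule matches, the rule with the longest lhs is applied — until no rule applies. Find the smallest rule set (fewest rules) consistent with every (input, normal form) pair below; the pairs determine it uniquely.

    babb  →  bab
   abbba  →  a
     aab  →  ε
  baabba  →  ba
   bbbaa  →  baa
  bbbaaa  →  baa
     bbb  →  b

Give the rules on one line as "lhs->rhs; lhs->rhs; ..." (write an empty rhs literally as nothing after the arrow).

aaa->aa; aab->; aba->a; bb->b

  | babb => bab
  | abbba => abba => aba => a
  | aab => ε
  | baabba => bba => ba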